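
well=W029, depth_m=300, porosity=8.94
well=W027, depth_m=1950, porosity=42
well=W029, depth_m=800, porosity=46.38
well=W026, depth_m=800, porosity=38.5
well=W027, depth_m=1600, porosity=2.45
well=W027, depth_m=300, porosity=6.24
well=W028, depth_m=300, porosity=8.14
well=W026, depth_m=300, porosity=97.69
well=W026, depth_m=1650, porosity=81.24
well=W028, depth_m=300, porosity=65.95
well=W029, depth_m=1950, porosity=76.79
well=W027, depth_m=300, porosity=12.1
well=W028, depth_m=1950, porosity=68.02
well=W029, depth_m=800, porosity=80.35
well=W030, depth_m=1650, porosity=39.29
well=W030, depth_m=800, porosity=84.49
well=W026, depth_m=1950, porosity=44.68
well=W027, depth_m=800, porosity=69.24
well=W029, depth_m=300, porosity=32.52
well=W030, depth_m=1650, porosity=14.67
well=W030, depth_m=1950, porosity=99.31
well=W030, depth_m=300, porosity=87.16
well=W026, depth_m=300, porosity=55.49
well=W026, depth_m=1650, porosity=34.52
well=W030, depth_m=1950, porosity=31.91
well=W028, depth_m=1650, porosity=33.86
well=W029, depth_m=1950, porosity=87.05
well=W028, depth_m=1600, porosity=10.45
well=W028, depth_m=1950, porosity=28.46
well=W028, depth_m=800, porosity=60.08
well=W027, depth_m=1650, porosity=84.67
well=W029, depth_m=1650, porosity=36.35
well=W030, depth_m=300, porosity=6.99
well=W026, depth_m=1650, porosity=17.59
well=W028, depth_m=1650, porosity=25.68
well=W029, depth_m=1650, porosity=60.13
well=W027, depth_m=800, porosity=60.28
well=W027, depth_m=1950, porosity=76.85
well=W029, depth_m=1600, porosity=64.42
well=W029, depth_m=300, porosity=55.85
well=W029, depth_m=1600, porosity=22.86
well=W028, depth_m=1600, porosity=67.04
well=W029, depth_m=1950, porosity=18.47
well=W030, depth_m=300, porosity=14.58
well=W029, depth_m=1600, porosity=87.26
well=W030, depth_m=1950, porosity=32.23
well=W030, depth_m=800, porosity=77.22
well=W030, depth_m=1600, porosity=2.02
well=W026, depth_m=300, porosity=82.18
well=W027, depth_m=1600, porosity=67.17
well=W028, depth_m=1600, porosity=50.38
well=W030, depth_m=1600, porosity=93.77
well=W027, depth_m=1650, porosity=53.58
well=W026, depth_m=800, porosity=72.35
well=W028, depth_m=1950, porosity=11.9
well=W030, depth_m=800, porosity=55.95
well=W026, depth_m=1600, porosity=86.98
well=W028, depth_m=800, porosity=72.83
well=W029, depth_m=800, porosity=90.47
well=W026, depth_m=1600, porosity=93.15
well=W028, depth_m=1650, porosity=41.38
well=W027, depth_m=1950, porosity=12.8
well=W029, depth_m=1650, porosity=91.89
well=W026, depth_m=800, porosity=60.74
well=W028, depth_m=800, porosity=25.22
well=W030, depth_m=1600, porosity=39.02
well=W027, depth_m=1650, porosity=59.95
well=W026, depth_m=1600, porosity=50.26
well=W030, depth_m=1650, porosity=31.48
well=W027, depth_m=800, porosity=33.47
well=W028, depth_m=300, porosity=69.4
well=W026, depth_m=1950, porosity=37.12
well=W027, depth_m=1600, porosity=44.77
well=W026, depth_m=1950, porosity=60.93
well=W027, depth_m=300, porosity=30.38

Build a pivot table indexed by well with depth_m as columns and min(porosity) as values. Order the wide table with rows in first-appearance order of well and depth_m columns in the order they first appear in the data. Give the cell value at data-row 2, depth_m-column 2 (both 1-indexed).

With rows in first-appearance order of well, row 2 is well=W027. depth_m columns in first-appearance order: 300, 1950, 800, 1600, 1650; column 2 is 1950.
Long rows with well=W027, depth_m=1950: min(42, 76.85, 12.8) = 12.8.

12.8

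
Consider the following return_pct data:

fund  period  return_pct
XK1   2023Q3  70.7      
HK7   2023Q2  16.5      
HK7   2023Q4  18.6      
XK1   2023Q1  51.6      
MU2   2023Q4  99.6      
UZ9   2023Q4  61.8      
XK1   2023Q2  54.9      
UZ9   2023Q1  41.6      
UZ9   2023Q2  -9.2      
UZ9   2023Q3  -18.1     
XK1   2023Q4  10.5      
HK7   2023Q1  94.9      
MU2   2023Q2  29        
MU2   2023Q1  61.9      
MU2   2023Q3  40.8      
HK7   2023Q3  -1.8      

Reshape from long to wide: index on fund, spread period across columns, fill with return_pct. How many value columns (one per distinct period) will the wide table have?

4 distinct period values: 2023Q1, 2023Q2, 2023Q3, 2023Q4.

4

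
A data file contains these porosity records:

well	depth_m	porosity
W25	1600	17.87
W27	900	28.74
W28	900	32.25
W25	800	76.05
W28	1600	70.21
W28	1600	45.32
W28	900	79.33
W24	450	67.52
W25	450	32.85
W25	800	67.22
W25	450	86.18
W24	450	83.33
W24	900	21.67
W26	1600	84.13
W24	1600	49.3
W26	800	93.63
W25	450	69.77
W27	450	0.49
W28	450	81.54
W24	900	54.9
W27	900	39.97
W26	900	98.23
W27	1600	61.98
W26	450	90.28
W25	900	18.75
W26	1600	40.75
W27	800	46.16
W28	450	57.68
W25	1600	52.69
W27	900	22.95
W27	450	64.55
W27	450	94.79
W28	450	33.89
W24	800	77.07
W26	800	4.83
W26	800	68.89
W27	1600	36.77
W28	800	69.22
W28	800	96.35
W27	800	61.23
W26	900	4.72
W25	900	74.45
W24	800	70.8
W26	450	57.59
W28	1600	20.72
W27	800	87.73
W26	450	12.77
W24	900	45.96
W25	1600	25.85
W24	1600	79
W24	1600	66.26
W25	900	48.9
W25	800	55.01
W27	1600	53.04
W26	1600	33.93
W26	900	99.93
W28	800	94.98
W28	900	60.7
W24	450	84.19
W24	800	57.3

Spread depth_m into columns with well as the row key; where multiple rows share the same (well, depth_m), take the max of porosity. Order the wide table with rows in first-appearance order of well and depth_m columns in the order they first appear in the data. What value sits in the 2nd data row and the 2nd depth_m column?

With rows in first-appearance order of well, row 2 is well=W27. depth_m columns in first-appearance order: 1600, 900, 800, 450; column 2 is 900.
Long rows with well=W27, depth_m=900: max(28.74, 39.97, 22.95) = 39.97.

39.97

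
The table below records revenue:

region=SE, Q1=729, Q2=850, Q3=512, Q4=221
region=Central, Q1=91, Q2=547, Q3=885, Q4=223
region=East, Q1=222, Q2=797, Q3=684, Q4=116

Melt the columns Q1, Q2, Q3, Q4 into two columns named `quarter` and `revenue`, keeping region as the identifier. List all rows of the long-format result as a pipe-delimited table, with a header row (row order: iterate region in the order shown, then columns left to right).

| region | quarter | revenue |
| SE | Q1 | 729 |
| SE | Q2 | 850 |
| SE | Q3 | 512 |
| SE | Q4 | 221 |
| Central | Q1 | 91 |
| Central | Q2 | 547 |
| Central | Q3 | 885 |
| Central | Q4 | 223 |
| East | Q1 | 222 |
| East | Q2 | 797 |
| East | Q3 | 684 |
| East | Q4 | 116 |

Each (region, column) pair becomes one row: 3 × 4 = 12 rows.
For example, (SE, Q1) → revenue=729.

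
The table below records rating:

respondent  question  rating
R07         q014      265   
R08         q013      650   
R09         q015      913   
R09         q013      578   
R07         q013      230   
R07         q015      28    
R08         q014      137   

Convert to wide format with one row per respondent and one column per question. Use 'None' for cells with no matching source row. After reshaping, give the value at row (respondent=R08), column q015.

No long-format row has respondent=R08 and question=q015, so the cell is None.

None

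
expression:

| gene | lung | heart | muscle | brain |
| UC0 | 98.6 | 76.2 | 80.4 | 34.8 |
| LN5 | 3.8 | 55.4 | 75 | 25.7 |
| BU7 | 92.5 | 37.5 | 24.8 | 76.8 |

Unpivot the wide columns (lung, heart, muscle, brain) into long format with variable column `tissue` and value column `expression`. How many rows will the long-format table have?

3 gene values × 4 melted columns = 12 rows.

12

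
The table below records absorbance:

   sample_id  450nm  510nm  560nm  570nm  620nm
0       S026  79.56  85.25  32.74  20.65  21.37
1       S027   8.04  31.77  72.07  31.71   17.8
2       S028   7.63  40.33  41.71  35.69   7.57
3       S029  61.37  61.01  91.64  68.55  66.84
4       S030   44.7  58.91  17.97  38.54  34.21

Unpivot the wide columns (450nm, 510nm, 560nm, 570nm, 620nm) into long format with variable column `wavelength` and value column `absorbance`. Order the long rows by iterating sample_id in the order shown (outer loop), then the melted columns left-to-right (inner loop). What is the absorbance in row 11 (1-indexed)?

25 rows total (5 × 5). Row 11: index ⌊(11-1)/5⌋ = 2 into sample_id → S028; (11-1) mod 5 = 0 into the melted columns → 450nm.
So row 11 is (S028, 450nm, 7.63); absorbance = 7.63.

7.63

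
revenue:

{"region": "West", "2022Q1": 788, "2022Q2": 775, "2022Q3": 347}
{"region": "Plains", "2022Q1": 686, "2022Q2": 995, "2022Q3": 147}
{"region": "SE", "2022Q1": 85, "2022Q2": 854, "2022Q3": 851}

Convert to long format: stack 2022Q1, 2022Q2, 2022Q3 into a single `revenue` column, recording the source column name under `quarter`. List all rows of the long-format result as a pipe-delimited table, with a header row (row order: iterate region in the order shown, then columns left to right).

| region | quarter | revenue |
| West | 2022Q1 | 788 |
| West | 2022Q2 | 775 |
| West | 2022Q3 | 347 |
| Plains | 2022Q1 | 686 |
| Plains | 2022Q2 | 995 |
| Plains | 2022Q3 | 147 |
| SE | 2022Q1 | 85 |
| SE | 2022Q2 | 854 |
| SE | 2022Q3 | 851 |

Each (region, column) pair becomes one row: 3 × 3 = 9 rows.
For example, (West, 2022Q1) → revenue=788.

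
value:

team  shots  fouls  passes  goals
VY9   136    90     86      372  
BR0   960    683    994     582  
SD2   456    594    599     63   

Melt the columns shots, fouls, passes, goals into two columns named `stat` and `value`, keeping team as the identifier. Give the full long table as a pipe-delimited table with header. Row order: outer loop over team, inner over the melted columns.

| team | stat | value |
| VY9 | shots | 136 |
| VY9 | fouls | 90 |
| VY9 | passes | 86 |
| VY9 | goals | 372 |
| BR0 | shots | 960 |
| BR0 | fouls | 683 |
| BR0 | passes | 994 |
| BR0 | goals | 582 |
| SD2 | shots | 456 |
| SD2 | fouls | 594 |
| SD2 | passes | 599 |
| SD2 | goals | 63 |

Each (team, column) pair becomes one row: 3 × 4 = 12 rows.
For example, (VY9, shots) → value=136.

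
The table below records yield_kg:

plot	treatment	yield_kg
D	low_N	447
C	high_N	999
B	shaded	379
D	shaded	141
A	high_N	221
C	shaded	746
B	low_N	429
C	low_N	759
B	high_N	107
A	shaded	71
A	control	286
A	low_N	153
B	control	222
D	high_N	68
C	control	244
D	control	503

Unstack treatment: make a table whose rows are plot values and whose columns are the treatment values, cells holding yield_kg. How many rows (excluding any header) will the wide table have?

4

4 distinct plot values → 4 rows.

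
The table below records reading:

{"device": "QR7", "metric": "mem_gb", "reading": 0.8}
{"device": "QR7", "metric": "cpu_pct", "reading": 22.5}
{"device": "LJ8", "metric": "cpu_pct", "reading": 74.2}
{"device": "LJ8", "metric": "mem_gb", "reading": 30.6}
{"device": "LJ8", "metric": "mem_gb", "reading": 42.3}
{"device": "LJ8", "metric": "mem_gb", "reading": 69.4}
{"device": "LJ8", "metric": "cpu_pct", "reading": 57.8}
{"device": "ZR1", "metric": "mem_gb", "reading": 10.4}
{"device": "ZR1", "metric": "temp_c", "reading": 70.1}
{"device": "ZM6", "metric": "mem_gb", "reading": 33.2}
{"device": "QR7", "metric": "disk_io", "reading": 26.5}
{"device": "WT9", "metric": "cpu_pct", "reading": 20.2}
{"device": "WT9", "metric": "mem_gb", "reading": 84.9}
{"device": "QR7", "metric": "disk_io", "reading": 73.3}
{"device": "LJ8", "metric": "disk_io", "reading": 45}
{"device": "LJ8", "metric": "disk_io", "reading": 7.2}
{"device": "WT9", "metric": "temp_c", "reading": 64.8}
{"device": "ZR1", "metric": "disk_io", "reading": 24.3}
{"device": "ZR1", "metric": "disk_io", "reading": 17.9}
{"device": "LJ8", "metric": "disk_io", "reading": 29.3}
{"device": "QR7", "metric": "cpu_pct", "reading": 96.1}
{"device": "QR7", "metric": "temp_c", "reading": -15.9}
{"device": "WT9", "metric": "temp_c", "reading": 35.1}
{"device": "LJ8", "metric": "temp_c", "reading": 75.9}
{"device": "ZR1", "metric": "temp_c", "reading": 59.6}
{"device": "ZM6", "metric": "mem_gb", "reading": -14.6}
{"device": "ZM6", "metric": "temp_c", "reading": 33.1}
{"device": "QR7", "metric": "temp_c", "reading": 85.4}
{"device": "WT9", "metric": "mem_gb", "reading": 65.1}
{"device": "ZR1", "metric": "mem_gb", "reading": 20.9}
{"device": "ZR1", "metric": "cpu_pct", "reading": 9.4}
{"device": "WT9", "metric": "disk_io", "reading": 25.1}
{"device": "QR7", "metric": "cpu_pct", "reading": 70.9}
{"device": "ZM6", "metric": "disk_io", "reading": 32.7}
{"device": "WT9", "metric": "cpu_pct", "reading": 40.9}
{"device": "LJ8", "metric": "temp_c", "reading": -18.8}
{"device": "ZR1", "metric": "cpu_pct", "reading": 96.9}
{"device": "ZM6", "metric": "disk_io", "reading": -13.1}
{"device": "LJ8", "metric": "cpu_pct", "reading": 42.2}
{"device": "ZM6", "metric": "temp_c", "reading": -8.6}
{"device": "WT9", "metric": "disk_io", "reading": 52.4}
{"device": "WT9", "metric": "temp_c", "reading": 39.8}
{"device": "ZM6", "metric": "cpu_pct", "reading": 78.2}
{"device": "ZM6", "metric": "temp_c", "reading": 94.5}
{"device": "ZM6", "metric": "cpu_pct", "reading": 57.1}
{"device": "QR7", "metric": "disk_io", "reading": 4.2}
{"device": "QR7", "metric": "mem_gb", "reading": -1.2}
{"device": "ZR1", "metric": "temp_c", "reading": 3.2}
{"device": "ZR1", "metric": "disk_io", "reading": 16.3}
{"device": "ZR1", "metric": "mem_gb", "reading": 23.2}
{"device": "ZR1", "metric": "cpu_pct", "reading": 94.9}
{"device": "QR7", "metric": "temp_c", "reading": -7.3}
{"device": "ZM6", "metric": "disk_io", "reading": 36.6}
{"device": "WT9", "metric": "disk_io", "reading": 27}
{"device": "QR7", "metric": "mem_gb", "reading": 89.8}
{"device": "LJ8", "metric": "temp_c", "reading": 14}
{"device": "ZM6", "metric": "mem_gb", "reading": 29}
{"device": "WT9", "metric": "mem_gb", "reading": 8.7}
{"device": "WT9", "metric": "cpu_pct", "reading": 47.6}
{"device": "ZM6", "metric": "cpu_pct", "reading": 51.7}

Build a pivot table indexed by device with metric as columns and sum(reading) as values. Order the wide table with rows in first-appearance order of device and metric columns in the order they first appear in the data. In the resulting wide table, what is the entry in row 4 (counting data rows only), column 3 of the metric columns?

119

With rows in first-appearance order of device, row 4 is device=ZM6. metric columns in first-appearance order: mem_gb, cpu_pct, temp_c, disk_io; column 3 is temp_c.
Long rows with device=ZM6, metric=temp_c: 33.1 + -8.6 + 94.5 = 119.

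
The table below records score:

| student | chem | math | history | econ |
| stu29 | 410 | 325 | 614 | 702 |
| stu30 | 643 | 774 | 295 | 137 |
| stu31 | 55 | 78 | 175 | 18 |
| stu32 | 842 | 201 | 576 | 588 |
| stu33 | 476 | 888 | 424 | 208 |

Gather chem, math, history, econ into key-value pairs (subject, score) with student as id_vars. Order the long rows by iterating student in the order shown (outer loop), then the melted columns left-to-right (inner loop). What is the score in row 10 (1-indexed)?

78

20 rows total (5 × 4). Row 10: index ⌊(10-1)/4⌋ = 2 into student → stu31; (10-1) mod 4 = 1 into the melted columns → math.
So row 10 is (stu31, math, 78); score = 78.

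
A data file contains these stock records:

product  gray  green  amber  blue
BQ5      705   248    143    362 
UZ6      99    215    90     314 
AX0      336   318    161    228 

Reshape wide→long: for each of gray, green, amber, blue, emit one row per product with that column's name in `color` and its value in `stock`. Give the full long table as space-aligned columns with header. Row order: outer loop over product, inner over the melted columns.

Each (product, column) pair becomes one row: 3 × 4 = 12 rows.
For example, (BQ5, gray) → stock=705.

product  color  stock
BQ5      gray   705  
BQ5      green  248  
BQ5      amber  143  
BQ5      blue   362  
UZ6      gray   99   
UZ6      green  215  
UZ6      amber  90   
UZ6      blue   314  
AX0      gray   336  
AX0      green  318  
AX0      amber  161  
AX0      blue   228  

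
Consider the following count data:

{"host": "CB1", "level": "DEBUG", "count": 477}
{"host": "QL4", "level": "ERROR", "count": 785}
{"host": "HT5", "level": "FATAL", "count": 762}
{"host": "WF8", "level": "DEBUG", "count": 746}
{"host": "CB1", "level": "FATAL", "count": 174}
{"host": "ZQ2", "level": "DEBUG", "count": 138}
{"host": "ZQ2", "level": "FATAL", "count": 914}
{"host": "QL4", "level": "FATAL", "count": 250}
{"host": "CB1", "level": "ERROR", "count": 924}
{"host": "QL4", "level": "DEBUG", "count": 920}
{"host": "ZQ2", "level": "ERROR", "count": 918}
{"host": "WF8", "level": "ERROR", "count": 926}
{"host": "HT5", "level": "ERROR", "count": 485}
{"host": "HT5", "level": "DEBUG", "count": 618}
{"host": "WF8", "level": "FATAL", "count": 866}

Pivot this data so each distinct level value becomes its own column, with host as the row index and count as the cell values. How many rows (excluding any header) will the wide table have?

5 distinct host values → 5 rows.

5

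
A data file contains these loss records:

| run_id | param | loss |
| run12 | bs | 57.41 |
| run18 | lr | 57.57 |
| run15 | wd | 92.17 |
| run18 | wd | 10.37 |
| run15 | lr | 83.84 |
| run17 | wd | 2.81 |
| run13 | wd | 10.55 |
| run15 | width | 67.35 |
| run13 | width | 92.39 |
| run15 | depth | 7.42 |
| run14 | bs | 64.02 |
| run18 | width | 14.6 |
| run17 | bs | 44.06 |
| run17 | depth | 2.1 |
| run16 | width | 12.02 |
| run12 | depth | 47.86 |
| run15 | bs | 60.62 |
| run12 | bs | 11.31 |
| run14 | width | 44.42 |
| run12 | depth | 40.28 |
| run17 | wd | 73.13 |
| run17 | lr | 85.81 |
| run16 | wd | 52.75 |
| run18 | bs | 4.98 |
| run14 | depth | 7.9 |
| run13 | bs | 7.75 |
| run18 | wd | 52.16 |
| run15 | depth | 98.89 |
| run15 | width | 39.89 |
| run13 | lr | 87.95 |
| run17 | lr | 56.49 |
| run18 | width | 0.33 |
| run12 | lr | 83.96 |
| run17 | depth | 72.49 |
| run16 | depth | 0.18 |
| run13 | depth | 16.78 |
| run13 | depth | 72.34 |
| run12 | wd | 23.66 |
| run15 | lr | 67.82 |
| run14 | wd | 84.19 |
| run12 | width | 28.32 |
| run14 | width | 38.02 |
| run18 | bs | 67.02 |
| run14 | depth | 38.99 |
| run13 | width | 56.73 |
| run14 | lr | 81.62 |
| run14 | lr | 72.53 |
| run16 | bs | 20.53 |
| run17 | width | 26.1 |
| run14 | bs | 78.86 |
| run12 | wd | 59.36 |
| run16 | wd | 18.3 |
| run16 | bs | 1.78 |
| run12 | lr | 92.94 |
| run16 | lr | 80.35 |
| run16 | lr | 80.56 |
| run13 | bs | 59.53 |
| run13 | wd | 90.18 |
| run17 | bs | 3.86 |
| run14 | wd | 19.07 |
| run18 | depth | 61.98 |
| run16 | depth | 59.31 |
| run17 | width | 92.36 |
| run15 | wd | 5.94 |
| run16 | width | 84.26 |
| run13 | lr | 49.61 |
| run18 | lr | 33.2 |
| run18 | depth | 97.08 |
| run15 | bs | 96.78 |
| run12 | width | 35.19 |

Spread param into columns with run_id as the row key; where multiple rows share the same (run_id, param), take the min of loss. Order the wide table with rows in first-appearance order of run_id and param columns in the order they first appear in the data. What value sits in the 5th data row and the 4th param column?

56.73

With rows in first-appearance order of run_id, row 5 is run_id=run13. param columns in first-appearance order: bs, lr, wd, width, depth; column 4 is width.
Long rows with run_id=run13, param=width: min(92.39, 56.73) = 56.73.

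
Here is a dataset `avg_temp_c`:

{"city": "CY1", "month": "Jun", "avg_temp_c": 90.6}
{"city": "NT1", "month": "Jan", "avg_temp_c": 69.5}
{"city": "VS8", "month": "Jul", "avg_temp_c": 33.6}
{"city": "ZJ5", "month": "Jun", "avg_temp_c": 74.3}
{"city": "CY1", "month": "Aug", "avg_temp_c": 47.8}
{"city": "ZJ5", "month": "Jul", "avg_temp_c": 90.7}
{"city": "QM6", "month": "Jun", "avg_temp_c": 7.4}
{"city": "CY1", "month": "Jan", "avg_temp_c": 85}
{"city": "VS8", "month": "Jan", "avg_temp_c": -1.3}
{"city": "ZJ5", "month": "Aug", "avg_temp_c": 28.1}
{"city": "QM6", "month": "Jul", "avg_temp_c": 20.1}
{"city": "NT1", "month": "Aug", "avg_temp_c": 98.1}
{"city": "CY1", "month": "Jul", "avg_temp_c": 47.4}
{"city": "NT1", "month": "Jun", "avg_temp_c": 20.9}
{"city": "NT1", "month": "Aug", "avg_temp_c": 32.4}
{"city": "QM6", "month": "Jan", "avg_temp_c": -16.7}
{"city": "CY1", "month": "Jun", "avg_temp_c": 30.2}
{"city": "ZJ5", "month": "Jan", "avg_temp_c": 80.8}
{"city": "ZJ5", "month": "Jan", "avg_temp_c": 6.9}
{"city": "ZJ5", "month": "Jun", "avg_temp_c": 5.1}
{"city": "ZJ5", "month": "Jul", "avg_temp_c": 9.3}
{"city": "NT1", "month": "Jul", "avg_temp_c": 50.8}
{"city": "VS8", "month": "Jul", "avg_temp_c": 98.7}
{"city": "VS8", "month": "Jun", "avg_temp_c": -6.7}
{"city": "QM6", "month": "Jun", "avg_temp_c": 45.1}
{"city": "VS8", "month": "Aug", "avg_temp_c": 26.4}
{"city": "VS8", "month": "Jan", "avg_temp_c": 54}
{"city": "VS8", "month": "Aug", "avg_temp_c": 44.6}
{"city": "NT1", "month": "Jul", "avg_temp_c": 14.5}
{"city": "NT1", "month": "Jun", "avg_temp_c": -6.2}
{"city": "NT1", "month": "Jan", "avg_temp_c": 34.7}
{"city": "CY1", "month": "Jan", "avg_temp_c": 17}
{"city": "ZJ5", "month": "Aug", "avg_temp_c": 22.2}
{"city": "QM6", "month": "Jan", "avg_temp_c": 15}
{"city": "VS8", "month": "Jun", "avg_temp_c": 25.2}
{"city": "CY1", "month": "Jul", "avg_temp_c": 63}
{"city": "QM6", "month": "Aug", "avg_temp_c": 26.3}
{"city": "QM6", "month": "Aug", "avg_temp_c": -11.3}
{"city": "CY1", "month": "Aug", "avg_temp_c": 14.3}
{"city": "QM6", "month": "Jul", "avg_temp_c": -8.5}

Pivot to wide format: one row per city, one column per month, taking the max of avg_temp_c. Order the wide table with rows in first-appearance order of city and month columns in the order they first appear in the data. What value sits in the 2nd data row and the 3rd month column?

With rows in first-appearance order of city, row 2 is city=NT1. month columns in first-appearance order: Jun, Jan, Jul, Aug; column 3 is Jul.
Long rows with city=NT1, month=Jul: max(50.8, 14.5) = 50.8.

50.8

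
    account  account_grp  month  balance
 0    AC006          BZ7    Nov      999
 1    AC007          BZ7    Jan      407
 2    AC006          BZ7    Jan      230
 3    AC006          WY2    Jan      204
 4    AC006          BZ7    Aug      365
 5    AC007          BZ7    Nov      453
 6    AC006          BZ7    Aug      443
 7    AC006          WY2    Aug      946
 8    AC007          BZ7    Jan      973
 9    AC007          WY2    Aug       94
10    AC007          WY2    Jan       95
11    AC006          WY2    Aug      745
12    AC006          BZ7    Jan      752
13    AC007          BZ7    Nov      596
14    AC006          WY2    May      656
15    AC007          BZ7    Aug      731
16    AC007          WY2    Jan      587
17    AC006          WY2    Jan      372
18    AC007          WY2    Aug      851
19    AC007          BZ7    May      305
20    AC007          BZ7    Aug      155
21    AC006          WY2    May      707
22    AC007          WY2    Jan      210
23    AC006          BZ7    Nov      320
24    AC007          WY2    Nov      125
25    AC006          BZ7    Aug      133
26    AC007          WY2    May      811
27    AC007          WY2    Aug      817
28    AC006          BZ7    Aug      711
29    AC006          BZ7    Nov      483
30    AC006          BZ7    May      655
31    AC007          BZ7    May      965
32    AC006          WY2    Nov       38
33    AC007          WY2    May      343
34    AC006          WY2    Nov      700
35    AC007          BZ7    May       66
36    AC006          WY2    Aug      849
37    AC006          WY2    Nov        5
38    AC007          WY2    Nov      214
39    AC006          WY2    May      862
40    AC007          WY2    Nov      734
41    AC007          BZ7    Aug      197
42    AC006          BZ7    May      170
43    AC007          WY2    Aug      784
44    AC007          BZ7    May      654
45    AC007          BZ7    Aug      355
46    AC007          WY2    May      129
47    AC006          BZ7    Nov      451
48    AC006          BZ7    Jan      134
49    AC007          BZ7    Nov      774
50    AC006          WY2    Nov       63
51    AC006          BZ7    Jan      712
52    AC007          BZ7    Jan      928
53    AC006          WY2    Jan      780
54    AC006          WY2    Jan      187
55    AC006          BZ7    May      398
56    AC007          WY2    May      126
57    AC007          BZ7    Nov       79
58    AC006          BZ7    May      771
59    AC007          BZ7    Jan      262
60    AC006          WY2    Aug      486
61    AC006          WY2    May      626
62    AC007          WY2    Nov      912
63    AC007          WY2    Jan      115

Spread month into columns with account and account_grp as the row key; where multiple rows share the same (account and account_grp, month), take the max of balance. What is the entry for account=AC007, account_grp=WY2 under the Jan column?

Rows with account=AC007, account_grp=WY2 and month=Jan: balance values are 95, 587, 210, 115.
max(95, 587, 210, 115) = 587.

587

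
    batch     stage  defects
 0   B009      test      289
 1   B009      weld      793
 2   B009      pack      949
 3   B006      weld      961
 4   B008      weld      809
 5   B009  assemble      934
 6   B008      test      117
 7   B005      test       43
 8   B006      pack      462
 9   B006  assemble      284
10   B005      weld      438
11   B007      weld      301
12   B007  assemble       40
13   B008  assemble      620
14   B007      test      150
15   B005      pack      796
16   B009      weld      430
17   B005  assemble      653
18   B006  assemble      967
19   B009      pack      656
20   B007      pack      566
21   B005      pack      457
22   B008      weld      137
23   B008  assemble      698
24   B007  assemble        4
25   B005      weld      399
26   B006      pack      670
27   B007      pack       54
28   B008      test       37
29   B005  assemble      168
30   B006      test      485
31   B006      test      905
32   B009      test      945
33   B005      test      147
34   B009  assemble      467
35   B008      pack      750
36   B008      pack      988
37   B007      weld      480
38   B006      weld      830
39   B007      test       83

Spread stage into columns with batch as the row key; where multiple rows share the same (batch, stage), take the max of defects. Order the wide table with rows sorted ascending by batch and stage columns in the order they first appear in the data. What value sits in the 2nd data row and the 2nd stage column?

961

With rows sorted ascending by batch, row 2 is batch=B006. stage columns in first-appearance order: test, weld, pack, assemble; column 2 is weld.
Long rows with batch=B006, stage=weld: max(961, 830) = 961.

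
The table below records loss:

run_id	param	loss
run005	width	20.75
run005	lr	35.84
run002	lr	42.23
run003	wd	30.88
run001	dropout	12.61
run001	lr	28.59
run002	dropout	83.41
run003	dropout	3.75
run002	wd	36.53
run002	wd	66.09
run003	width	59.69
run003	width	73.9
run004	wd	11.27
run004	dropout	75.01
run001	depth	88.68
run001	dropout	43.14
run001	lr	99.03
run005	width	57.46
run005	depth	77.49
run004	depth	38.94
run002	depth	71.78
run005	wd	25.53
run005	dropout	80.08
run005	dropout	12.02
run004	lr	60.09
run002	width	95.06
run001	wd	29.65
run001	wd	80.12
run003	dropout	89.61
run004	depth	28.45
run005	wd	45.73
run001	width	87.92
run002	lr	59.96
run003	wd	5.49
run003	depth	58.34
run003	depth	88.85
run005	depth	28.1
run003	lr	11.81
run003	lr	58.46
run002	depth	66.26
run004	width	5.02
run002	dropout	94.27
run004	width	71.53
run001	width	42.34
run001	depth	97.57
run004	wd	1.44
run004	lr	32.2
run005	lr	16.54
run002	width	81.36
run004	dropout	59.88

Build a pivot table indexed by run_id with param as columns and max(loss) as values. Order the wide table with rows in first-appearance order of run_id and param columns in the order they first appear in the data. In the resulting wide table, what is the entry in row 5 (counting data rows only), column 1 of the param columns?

With rows in first-appearance order of run_id, row 5 is run_id=run004. param columns in first-appearance order: width, lr, wd, dropout, depth; column 1 is width.
Long rows with run_id=run004, param=width: max(5.02, 71.53) = 71.53.

71.53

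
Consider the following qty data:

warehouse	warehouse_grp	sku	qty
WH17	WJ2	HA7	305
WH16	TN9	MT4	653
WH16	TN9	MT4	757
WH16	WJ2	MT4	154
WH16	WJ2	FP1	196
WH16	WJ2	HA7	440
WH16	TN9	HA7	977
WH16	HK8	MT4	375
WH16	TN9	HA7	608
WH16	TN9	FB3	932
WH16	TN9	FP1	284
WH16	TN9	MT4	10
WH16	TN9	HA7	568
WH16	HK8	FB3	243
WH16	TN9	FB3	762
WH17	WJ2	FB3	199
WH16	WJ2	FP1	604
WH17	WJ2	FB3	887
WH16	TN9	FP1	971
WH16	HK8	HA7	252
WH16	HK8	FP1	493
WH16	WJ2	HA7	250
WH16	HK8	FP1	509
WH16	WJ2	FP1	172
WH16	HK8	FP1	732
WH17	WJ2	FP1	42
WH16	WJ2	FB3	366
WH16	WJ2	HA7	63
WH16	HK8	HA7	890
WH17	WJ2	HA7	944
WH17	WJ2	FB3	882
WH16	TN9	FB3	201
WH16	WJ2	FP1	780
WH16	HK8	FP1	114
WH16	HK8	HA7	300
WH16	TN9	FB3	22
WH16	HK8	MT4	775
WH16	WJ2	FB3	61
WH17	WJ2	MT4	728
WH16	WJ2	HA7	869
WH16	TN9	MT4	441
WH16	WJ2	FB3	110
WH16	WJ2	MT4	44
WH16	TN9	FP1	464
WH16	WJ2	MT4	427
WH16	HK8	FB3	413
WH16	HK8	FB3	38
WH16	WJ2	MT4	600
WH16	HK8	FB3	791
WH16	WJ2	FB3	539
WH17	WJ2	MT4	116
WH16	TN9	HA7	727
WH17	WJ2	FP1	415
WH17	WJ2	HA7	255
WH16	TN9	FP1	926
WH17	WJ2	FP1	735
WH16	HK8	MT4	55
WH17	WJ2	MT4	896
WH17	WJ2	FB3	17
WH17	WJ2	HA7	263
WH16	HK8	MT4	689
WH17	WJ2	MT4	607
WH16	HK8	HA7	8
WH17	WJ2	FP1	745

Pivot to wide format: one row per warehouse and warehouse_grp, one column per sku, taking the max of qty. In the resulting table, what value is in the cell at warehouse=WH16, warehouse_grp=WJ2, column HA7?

Rows with warehouse=WH16, warehouse_grp=WJ2 and sku=HA7: qty values are 440, 250, 63, 869.
max(440, 250, 63, 869) = 869.

869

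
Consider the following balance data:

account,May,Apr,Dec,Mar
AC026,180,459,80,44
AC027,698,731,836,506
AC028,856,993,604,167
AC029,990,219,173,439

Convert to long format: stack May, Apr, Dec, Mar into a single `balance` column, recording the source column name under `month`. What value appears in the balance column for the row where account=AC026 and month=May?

Unpivoting turns each (account, wide-column) pair into one long row.
The wide cell at row AC026, column May holds 180, so the long row (AC026, May) has balance=180.

180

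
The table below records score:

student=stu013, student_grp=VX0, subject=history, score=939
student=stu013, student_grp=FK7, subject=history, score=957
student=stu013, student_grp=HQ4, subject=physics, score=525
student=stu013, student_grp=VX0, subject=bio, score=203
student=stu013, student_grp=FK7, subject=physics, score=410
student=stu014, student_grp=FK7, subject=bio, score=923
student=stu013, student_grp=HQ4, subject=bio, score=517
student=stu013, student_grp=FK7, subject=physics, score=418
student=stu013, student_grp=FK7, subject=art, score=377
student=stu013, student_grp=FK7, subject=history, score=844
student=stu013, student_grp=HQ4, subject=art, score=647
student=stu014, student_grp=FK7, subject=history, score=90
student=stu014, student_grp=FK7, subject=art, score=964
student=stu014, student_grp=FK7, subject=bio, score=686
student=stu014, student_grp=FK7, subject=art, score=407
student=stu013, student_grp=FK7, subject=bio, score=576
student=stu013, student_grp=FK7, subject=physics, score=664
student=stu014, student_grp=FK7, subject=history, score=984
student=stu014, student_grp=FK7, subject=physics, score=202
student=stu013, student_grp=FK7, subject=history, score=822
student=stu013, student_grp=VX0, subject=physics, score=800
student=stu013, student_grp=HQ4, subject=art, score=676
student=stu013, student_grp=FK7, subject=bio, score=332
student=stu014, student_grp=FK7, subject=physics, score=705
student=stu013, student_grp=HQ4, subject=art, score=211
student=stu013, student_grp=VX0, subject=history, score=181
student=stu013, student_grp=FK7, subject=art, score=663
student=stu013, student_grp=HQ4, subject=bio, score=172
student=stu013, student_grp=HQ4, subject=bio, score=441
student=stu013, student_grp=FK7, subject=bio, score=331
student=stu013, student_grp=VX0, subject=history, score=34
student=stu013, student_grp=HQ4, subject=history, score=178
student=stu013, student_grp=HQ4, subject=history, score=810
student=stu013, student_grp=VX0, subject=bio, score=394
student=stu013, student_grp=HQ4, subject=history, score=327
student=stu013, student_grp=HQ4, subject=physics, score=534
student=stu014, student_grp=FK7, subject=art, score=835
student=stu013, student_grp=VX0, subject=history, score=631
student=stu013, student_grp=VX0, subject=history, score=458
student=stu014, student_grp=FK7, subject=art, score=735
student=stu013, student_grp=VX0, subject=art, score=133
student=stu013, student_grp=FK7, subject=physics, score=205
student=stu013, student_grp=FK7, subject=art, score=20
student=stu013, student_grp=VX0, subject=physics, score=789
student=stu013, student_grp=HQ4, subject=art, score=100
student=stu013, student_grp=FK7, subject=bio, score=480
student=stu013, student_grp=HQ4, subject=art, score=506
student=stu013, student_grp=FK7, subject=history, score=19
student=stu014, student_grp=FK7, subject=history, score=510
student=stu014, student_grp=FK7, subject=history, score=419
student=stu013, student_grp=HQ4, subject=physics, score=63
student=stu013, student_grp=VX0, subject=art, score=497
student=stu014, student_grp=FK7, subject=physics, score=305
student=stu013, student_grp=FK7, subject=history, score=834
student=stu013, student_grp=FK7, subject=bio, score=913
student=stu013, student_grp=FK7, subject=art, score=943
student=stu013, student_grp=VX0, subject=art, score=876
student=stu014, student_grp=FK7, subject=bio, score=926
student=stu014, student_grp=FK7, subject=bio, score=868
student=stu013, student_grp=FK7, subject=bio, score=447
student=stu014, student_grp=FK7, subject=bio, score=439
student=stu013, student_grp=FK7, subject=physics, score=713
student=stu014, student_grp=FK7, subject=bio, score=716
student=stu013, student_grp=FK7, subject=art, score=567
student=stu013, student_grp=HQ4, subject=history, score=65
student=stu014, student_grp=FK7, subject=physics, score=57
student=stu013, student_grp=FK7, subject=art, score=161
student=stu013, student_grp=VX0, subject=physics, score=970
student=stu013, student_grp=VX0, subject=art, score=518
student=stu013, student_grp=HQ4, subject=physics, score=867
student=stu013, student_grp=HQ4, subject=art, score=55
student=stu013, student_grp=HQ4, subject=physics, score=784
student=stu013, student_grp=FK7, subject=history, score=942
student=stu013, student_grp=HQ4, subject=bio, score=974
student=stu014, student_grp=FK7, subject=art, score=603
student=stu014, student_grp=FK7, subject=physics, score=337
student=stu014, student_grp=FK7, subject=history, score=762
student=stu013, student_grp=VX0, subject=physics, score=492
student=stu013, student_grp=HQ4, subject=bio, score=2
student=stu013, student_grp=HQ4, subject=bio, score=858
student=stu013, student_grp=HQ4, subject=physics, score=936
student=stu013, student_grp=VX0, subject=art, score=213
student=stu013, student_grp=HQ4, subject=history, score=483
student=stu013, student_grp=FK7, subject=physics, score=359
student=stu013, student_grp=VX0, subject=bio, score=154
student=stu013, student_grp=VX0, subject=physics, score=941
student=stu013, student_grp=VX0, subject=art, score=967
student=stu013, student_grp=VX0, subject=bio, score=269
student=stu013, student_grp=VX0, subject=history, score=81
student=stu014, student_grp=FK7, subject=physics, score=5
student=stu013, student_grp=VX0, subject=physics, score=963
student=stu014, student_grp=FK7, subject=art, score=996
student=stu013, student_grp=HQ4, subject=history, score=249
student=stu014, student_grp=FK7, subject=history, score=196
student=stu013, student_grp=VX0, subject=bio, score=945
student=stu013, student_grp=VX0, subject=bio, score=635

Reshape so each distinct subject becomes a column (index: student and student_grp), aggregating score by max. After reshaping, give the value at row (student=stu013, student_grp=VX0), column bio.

945

Rows with student=stu013, student_grp=VX0 and subject=bio: score values are 203, 394, 154, 269, 945, 635.
max(203, 394, 154, 269, 945, 635) = 945.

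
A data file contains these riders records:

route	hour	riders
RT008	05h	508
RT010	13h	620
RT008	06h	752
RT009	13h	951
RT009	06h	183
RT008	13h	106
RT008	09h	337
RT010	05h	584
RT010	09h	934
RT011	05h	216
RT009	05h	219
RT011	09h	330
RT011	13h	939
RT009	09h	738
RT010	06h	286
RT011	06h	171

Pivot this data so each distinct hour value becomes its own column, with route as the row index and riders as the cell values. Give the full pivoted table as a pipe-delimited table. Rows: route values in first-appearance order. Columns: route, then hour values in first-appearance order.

Columns: route plus the 4 distinct hour values (05h, 13h, 06h, 09h).
For example, row RT008 column 05h takes riders=508 from the long row (RT008, 05h).

| route | 05h | 13h | 06h | 09h |
| RT008 | 508 | 106 | 752 | 337 |
| RT010 | 584 | 620 | 286 | 934 |
| RT009 | 219 | 951 | 183 | 738 |
| RT011 | 216 | 939 | 171 | 330 |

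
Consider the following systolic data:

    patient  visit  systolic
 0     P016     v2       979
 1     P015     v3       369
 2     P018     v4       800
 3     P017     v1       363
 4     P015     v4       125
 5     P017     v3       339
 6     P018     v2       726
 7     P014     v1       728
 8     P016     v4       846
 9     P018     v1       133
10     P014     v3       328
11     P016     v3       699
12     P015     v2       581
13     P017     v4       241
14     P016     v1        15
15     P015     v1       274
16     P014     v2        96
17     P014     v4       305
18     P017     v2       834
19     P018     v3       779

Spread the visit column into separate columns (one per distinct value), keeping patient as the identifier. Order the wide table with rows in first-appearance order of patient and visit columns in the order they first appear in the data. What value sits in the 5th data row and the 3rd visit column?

305

With rows in first-appearance order of patient, row 5 is patient=P014. visit columns in first-appearance order: v2, v3, v4, v1; column 3 is v4.
Long rows with patient=P014, visit=v4: systolic = 305.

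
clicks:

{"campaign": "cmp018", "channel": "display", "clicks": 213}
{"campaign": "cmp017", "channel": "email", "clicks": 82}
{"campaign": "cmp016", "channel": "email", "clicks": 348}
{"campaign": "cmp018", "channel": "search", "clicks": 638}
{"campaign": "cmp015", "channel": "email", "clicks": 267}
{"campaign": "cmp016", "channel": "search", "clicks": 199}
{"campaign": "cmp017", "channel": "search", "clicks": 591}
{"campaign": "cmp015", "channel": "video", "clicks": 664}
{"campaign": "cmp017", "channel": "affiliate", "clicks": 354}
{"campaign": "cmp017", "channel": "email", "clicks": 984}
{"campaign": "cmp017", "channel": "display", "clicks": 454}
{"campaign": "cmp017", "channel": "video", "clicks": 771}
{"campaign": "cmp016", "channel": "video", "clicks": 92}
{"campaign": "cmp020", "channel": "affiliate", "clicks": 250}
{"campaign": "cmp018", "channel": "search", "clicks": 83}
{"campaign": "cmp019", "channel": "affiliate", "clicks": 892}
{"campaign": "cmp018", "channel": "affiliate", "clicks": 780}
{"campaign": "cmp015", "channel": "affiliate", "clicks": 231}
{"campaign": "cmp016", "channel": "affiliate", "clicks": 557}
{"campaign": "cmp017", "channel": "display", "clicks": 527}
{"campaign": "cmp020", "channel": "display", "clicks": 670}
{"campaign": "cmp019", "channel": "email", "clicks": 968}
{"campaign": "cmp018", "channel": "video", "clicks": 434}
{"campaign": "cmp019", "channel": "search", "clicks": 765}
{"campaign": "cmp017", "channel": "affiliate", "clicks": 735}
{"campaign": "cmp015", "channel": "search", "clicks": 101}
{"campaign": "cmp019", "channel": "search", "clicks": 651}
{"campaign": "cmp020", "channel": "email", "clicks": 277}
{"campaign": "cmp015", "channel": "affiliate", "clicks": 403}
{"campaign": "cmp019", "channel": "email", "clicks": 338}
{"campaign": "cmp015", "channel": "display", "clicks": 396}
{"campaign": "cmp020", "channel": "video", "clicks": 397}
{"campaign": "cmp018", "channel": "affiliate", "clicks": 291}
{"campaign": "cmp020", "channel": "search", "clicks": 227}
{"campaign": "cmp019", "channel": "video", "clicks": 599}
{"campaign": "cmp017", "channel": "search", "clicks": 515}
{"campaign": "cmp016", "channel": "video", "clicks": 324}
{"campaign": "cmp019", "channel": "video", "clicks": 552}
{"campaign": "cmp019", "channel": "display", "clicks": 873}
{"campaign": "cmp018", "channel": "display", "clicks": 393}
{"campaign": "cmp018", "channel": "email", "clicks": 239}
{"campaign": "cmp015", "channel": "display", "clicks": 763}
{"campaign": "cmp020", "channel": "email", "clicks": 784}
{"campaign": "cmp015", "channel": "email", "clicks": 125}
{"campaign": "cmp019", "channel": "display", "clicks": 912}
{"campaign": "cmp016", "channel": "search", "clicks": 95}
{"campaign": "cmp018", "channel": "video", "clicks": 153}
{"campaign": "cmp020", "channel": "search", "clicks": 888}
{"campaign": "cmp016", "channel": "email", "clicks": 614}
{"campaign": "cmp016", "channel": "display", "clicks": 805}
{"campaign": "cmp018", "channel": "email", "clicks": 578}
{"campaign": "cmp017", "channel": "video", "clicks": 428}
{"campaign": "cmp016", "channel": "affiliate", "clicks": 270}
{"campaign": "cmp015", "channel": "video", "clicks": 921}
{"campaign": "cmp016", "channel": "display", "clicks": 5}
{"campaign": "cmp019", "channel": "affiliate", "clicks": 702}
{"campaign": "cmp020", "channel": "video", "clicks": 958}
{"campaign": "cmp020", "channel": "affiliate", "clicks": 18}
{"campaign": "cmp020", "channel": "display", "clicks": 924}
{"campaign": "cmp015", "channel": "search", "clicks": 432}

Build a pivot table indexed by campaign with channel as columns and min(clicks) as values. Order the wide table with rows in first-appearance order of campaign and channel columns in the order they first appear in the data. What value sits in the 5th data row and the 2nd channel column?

With rows in first-appearance order of campaign, row 5 is campaign=cmp020. channel columns in first-appearance order: display, email, search, video, affiliate; column 2 is email.
Long rows with campaign=cmp020, channel=email: min(277, 784) = 277.

277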